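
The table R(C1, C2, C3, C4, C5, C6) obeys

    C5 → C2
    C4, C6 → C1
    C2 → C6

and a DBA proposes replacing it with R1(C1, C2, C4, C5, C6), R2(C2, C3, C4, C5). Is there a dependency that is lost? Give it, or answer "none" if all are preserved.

none

C5 → C2 lies within R1.
C4, C6 → C1 lies within R1.
C2 → C6 lies within R1.
Every dependency is enforceable on the fragments, so the decomposition is dependency-preserving.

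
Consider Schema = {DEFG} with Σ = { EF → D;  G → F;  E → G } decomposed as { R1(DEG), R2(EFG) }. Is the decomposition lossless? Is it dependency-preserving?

Lossless test: (EG)⁺ = {DEFG}, which contains all of one fragment — lossless.
Dependency preservation: EF → D is not contained in any single fragment, but the restricted closure of its left-hand side across the fragments still reaches the right-hand side; the remaining FDs each lie inside some fragment. All dependencies are preserved.

lossless and dependency-preserving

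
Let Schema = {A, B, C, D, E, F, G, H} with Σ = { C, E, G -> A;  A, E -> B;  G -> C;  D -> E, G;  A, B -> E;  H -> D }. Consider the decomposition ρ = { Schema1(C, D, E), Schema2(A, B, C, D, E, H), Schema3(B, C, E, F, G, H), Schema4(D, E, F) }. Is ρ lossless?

Yes

Chase test. Columns are A, B, C, D, E, F, G, H; row i has aⱼ where attribute j ∈ Schemai, else bᵢⱼ.
Initial tableau (one row per fragment):
  row 1: b11 b12 a3 a4 a5 b16 b17 b18
  row 2: a1 a2 a3 a4 a5 b26 b27 a8
  row 3: b31 a2 a3 b34 a5 a6 a7 a8
  row 4: b41 b42 b43 a4 a5 a6 b47 b48
Rows 1 and 2 agree on D; apply D→E, G and equate their E, G entries.
Rows 1 and 4 agree on D; apply D→E, G and equate their E, G entries.
Rows 2 and 3 agree on H; apply H→D and equate their D entries.
Rows 1 and 2 agree on C, E, G; apply C, E, G→A and equate their A entries.
Rows 1 and 2 agree on A, E; apply A, E→B and equate their B entries.
Rows 1 and 4 agree on G; apply G→C and equate their C entries.
Rows 1 and 3 agree on D; apply D→E, G and equate their E, G entries.
Rows 1 and 3 agree on C, E, G; apply C, E, G→A and equate their A entries.
Rows 1 and 4 agree on C, E, G; apply C, E, G→A and equate their A entries.
Rows 1 and 4 agree on A, E; apply A, E→B and equate their B entries.
Row 3 is now all distinguished symbols — the join is lossless.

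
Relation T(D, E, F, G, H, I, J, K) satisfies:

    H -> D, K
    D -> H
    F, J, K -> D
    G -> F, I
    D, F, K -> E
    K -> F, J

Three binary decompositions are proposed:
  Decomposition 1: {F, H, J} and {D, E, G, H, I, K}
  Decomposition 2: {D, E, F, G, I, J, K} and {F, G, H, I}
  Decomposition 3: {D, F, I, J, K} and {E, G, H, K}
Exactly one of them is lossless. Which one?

Decomposition 1

Decomposition 1: common = {H}, closure = {D, E, F, H, J, K} → lossless.
Decomposition 2: common = {F, G, I}, closure = {F, G, I} → lossy.
Decomposition 3: common = {K}, closure = {D, E, F, H, J, K} → lossy.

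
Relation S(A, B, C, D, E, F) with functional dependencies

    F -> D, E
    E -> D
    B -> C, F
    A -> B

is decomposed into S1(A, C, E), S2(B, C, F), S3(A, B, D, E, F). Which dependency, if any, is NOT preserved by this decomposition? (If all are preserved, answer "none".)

none

F → D, E lies within S3.
E → D lies within S3.
B → C, F lies within S2.
A → B lies within S3.
Every dependency is enforceable on the fragments, so the decomposition is dependency-preserving.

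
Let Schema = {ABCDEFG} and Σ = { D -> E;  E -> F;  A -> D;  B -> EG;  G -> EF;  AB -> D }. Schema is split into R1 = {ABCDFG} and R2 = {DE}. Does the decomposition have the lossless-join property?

Common attributes: R1 ∩ R2 = {D}.
Closure of {D}: D → E applies, adding E; E → F applies, adding F. So (D)⁺ = {DEF}.
This closure contains every attribute of R2, so R1 ∩ R2 → R2. The join is lossless.

Yes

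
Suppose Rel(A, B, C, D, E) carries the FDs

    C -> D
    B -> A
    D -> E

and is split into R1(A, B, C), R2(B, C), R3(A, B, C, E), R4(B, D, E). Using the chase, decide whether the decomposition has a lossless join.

No

Chase test. Columns are A, B, C, D, E; row i has aⱼ where attribute j ∈ Ri, else bᵢⱼ.
Initial tableau (one row per fragment):
  row 1: a1 a2 a3 b14 b15
  row 2: b21 a2 a3 b24 b25
  row 3: a1 a2 a3 b34 a5
  row 4: b41 a2 b43 a4 a5
Rows 1 and 2 agree on C; apply C→D and equate their D entries.
Rows 1 and 3 agree on C; apply C→D and equate their D entries.
Rows 1 and 2 agree on B; apply B→A and equate their A entries.
Rows 1 and 4 agree on B; apply B→A and equate their A entries.
Rows 1 and 2 agree on D; apply D→E and equate their E entries.
Rows 1 and 3 agree on D; apply D→E and equate their E entries.
No row becomes fully distinguished — the join is lossy.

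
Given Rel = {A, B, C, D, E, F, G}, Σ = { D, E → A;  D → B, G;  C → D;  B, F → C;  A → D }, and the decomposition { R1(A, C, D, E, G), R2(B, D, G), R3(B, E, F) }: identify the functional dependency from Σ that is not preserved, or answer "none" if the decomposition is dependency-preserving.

B, F → C

Check B, F → C: no single fragment contains all of {B, C, F}, and the restricted closure of {B, F} across the fragments never reaches {C}.
D, E → A is preserved.
D → B, G is preserved.
C → D is preserved.
A → D is preserved.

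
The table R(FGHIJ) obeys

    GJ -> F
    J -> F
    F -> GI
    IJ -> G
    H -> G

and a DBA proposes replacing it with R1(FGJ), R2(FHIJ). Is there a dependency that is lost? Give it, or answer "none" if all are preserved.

Check H → G: no single fragment contains all of {GH}, and the restricted closure of {H} across the fragments never reaches {G}.
GJ → F is preserved.
J → F is preserved.
F → GI is preserved.
IJ → G is preserved.

H -> G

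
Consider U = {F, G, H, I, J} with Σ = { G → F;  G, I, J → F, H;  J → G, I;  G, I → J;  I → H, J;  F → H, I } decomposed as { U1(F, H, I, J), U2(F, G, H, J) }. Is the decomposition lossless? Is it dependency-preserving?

lossless and dependency-preserving

Lossless test: (F, H, J)⁺ = {F, G, H, I, J}, which contains all of one fragment — lossless.
Dependency preservation: G, I, J → F, H; J → G, I; G, I → J are not contained in any single fragment, but the restricted closure of each left-hand side across the fragments still reaches the right-hand side; the remaining FDs each lie inside some fragment. All dependencies are preserved.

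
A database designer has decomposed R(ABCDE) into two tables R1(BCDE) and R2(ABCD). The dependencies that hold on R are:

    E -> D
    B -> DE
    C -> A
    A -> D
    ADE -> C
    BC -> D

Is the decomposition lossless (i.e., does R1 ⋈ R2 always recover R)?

Common attributes: R1 ∩ R2 = {BCD}.
Closure of {BCD}: B → DE applies, adding E; C → A applies, adding A. So (BCD)⁺ = {ABCDE}.
This closure contains every attribute of R1, so R1 ∩ R2 → R1. The join is lossless.

Yes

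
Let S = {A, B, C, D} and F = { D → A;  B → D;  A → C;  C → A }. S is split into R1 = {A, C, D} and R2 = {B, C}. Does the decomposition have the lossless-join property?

Common attributes: R1 ∩ R2 = {C}.
Closure of {C}: C → A applies, adding A. So (C)⁺ = {A, C}.
The closure contains neither all of R1 = {A, C, D} nor all of R2 = {B, C}, so the common attributes are not a superkey of either fragment. The join is lossy.

No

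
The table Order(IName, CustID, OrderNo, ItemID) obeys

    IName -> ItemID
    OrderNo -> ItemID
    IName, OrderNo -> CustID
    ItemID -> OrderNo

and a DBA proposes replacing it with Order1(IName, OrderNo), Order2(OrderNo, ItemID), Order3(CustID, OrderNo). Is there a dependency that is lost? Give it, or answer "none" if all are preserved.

Check IName, OrderNo → CustID: no single fragment contains all of {IName, CustID, OrderNo}, and the restricted closure of {IName, OrderNo} across the fragments never reaches {CustID}.
IName → ItemID is preserved.
OrderNo → ItemID is preserved.
ItemID → OrderNo is preserved.

IName, OrderNo -> CustID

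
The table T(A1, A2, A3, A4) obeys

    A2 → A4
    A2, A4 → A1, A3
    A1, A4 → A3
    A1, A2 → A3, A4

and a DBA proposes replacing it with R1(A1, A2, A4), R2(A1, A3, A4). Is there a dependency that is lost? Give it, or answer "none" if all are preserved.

A2 → A4 lies within R1.
A2, A4 → A1, A3: restricted closure across fragments reaches A1, A3.
A1, A4 → A3 lies within R2.
A1, A2 → A3, A4: restricted closure across fragments reaches A3, A4.
Every dependency is enforceable on the fragments, so the decomposition is dependency-preserving.

none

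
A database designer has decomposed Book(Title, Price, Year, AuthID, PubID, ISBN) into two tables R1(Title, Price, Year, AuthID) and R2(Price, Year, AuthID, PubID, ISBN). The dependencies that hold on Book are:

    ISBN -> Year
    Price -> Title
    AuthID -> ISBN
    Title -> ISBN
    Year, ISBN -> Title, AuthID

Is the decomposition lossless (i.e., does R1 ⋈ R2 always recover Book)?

Yes

Common attributes: R1 ∩ R2 = {Price, Year, AuthID}.
Closure of {Price, Year, AuthID}: Price → Title applies, adding Title; AuthID → ISBN applies, adding ISBN. So (Price, Year, AuthID)⁺ = {Title, Price, Year, AuthID, ISBN}.
This closure contains every attribute of R1, so R1 ∩ R2 → R1. The join is lossless.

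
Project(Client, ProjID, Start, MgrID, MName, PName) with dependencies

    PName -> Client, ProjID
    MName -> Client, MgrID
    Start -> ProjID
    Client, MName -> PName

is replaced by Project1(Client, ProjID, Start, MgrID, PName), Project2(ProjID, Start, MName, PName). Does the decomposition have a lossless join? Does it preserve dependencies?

lossy and not dependency-preserving

Lossless test: (ProjID, Start, PName)⁺ = {Client, ProjID, Start, PName}, which is a superkey of neither fragment — lossy.
Dependency preservation: the restricted closure of {MName} across the fragments never reaches {Client, MgrID}, so MName → Client, MgrID cannot be enforced without a join — not preserved.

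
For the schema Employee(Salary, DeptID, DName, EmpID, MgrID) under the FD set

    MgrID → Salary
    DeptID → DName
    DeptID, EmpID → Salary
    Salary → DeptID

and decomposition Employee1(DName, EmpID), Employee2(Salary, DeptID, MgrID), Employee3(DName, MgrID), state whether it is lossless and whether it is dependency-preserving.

Lossless test (chase): Rows 2 and 3 agree on MgrID; apply MgrID→Salary and equate their Salary entries. Rows 2 and 3 agree on Salary; apply Salary→DeptID and equate their DeptID entries. Rows 2 and 3 agree on DeptID; apply DeptID→DName and equate their DName entries. No row becomes fully distinguished — the join is lossy.
Dependency preservation: the restricted closure of {DeptID} across the fragments never reaches {DName}, so DeptID → DName cannot be enforced without a join — not preserved.

lossy and not dependency-preserving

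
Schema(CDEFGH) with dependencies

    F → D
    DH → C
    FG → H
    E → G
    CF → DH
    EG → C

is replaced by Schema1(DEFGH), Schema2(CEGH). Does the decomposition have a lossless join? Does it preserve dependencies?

lossless but not dependency-preserving

Lossless test: (EGH)⁺ = {CEGH}, which contains all of one fragment — lossless.
Dependency preservation: the restricted closure of {DH} across the fragments never reaches {C}, so DH → C cannot be enforced without a join — not preserved.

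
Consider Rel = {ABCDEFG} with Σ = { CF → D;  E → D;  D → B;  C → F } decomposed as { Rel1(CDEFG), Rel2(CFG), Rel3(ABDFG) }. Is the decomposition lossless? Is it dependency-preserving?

Lossless test (chase): Rows 1 and 2 agree on CF; apply CF→D and equate their D entries. Rows 1 and 2 agree on D; apply D→B and equate their B entries. Rows 1 and 3 agree on D; apply D→B and equate their B entries. No row becomes fully distinguished — the join is lossy.
Dependency preservation: every FD's attributes lie within a single fragment, so each can be enforced locally — preserved.

lossy but dependency-preserving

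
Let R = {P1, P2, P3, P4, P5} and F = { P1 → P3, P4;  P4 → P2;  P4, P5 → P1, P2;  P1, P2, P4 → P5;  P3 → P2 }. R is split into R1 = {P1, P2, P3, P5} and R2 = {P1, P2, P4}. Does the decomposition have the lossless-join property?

Common attributes: R1 ∩ R2 = {P1, P2}.
Closure of {P1, P2}: P1 → P3, P4 applies, adding P3, P4; P1, P2, P4 → P5 applies, adding P5. So (P1, P2)⁺ = {P1, P2, P3, P4, P5}.
This closure contains every attribute of R1, so R1 ∩ R2 → R1. The join is lossless.

Yes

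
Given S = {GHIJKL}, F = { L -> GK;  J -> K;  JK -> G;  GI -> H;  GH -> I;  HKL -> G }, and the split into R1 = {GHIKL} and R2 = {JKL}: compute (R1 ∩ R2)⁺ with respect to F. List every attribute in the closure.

R1 ∩ R2 = {KL}.
L → GK applies, adding G
Closure: {GKL}.

GKL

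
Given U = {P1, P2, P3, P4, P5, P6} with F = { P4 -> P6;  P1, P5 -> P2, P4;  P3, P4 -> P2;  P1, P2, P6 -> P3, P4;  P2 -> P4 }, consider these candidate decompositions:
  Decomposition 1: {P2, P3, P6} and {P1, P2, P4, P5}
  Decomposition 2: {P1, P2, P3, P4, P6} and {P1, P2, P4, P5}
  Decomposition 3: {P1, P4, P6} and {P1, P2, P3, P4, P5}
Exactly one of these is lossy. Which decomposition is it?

Decomposition 1: common = {P2}, closure = {P2, P4, P6} → lossy.
Decomposition 2: common = {P1, P2, P4}, closure = {P1, P2, P3, P4, P6} → lossless.
Decomposition 3: common = {P1, P4}, closure = {P1, P4, P6} → lossless.

Decomposition 1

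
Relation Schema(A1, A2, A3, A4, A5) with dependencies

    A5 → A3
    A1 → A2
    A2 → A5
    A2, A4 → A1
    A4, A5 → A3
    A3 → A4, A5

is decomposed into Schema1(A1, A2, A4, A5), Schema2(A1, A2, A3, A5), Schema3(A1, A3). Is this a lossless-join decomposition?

Chase test. Columns are A1, A2, A3, A4, A5; row i has aⱼ where attribute j ∈ Schemai, else bᵢⱼ.
Initial tableau (one row per fragment):
  row 1: a1 a2 b13 a4 a5
  row 2: a1 a2 a3 b24 a5
  row 3: a1 b32 a3 b34 b35
Rows 1 and 2 agree on A5; apply A5→A3 and equate their A3 entries.
Rows 1 and 3 agree on A1; apply A1→A2 and equate their A2 entries.
Rows 1 and 3 agree on A2; apply A2→A5 and equate their A5 entries.
Rows 1 and 2 agree on A3; apply A3→A4, A5 and equate their A4, A5 entries.
Rows 1 and 3 agree on A3; apply A3→A4, A5 and equate their A4, A5 entries.
Row 1 is now all distinguished symbols — the join is lossless.

Yes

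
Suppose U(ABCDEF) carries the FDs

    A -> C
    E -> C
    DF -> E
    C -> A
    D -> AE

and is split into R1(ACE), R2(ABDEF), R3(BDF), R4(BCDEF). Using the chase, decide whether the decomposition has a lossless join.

Chase test. Columns are ABCDEF; row i has aⱼ where attribute j ∈ Ri, else bᵢⱼ.
Initial tableau (one row per fragment):
  row 1: a1 b12 a3 b14 a5 b16
  row 2: a1 a2 b23 a4 a5 a6
  row 3: b31 a2 b33 a4 b35 a6
  row 4: b41 a2 a3 a4 a5 a6
Rows 1 and 2 agree on A; apply A→C and equate their C entries.
Rows 2 and 3 agree on DF; apply DF→E and equate their E entries.
Rows 1 and 4 agree on C; apply C→A and equate their A entries.
Rows 2 and 3 agree on D; apply D→AE and equate their AE entries.
Rows 1 and 3 agree on A; apply A→C and equate their C entries.
Row 2 is now all distinguished symbols — the join is lossless.

Yes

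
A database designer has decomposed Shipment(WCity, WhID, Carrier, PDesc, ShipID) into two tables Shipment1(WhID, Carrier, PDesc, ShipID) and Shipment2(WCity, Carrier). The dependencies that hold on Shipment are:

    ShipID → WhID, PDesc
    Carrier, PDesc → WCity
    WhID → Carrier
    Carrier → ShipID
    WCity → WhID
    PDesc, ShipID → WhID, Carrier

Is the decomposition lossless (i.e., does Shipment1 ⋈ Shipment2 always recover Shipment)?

Common attributes: Shipment1 ∩ Shipment2 = {Carrier}.
Closure of {Carrier}: Carrier → ShipID applies, adding ShipID; ShipID → WhID, PDesc applies, adding WhID, PDesc; Carrier, PDesc → WCity applies, adding WCity. So (Carrier)⁺ = {WCity, WhID, Carrier, PDesc, ShipID}.
This closure contains every attribute of Shipment1, so Shipment1 ∩ Shipment2 → Shipment1. The join is lossless.

Yes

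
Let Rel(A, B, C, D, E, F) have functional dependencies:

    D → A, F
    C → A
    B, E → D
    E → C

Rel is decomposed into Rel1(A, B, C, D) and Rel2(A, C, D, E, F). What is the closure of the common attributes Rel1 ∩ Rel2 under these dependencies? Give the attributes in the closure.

Rel1 ∩ Rel2 = {A, C, D}.
D → A, F applies, adding F
Closure: {A, C, D, F}.

A, C, D, F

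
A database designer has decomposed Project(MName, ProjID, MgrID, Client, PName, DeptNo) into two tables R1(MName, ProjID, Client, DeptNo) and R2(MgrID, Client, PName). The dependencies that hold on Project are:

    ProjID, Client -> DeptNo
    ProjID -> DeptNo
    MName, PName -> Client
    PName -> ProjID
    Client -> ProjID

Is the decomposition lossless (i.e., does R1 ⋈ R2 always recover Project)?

Common attributes: R1 ∩ R2 = {Client}.
Closure of {Client}: Client → ProjID applies, adding ProjID; ProjID, Client → DeptNo applies, adding DeptNo. So (Client)⁺ = {ProjID, Client, DeptNo}.
The closure contains neither all of R1 = {MName, ProjID, Client, DeptNo} nor all of R2 = {MgrID, Client, PName}, so the common attributes are not a superkey of either fragment. The join is lossy.

No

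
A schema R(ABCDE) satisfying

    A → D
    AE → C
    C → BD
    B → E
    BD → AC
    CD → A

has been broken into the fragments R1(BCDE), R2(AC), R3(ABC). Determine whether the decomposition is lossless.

Yes

Chase test. Columns are ABCDE; row i has aⱼ where attribute j ∈ Ri, else bᵢⱼ.
Initial tableau (one row per fragment):
  row 1: b11 a2 a3 a4 a5
  row 2: a1 b22 a3 b24 b25
  row 3: a1 a2 a3 b34 b35
Rows 2 and 3 agree on A; apply A→D and equate their D entries.
Rows 1 and 2 agree on C; apply C→BD and equate their BD entries.
Rows 1 and 2 agree on B; apply B→E and equate their E entries.
Rows 1 and 3 agree on B; apply B→E and equate their E entries.
Rows 1 and 2 agree on BD; apply BD→AC and equate their AC entries.
Row 1 is now all distinguished symbols — the join is lossless.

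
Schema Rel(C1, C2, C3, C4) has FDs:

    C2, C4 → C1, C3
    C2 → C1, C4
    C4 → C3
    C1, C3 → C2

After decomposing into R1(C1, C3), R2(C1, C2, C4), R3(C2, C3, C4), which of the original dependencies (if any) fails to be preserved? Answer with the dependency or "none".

Check C1, C3 → C2: no single fragment contains all of {C1, C2, C3}, and the restricted closure of {C1, C3} across the fragments never reaches {C2}.
C2, C4 → C1, C3 is preserved.
C2 → C1, C4 is preserved.
C4 → C3 is preserved.

C1, C3 → C2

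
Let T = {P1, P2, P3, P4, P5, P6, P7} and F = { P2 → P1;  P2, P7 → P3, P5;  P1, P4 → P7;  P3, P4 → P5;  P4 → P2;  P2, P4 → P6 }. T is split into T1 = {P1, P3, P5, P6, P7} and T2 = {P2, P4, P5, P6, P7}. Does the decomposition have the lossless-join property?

Common attributes: T1 ∩ T2 = {P5, P6, P7}.
No dependency enlarges {P5, P6, P7}, so (P5, P6, P7)⁺ = {P5, P6, P7}.
The closure contains neither all of T1 = {P1, P3, P5, P6, P7} nor all of T2 = {P2, P4, P5, P6, P7}, so the common attributes are not a superkey of either fragment. The join is lossy.

No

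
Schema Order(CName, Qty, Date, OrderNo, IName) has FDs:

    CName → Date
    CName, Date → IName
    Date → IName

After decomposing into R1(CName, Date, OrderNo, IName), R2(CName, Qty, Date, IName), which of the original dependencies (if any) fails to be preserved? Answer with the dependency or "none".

none

CName → Date lies within R1.
CName, Date → IName lies within R1.
Date → IName lies within R1.
Every dependency is enforceable on the fragments, so the decomposition is dependency-preserving.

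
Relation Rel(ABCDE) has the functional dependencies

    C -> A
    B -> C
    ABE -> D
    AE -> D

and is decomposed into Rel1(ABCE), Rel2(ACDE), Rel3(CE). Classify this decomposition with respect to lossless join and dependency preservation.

Lossless test (chase): Rows 1 and 3 agree on C; apply C→A and equate their A entries. Rows 1 and 2 agree on AE; apply AE→D and equate their D entries. Rows 1 and 3 agree on AE; apply AE→D and equate their D entries. Row 1 is now all distinguished symbols — the join is lossless.
Dependency preservation: ABE → D is not contained in any single fragment, but the restricted closure of its left-hand side across the fragments still reaches the right-hand side; the remaining FDs each lie inside some fragment. All dependencies are preserved.

lossless and dependency-preserving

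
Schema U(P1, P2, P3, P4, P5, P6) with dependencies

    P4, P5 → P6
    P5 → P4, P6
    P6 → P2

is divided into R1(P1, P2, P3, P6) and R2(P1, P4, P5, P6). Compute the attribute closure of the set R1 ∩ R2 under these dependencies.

P1, P2, P6

R1 ∩ R2 = {P1, P6}.
P6 → P2 applies, adding P2
Closure: {P1, P2, P6}.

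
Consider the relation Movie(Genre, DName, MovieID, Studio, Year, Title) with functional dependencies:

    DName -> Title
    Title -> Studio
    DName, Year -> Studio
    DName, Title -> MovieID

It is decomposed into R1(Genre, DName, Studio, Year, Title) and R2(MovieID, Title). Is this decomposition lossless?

Common attributes: R1 ∩ R2 = {Title}.
Closure of {Title}: Title → Studio applies, adding Studio. So (Title)⁺ = {Studio, Title}.
The closure contains neither all of R1 = {Genre, DName, Studio, Year, Title} nor all of R2 = {MovieID, Title}, so the common attributes are not a superkey of either fragment. The join is lossy.

No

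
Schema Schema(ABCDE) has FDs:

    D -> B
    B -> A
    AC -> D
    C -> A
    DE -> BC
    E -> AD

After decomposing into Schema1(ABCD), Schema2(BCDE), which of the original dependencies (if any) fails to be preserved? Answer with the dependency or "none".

none

D → B lies within Schema1.
B → A lies within Schema1.
AC → D lies within Schema1.
C → A lies within Schema1.
DE → BC lies within Schema2.
E → AD: restricted closure across fragments reaches AD.
Every dependency is enforceable on the fragments, so the decomposition is dependency-preserving.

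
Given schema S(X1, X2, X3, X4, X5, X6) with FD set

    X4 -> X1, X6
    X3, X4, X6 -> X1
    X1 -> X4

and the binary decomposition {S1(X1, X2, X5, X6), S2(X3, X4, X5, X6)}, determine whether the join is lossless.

No

Common attributes: S1 ∩ S2 = {X5, X6}.
No dependency enlarges {X5, X6}, so (X5, X6)⁺ = {X5, X6}.
The closure contains neither all of S1 = {X1, X2, X5, X6} nor all of S2 = {X3, X4, X5, X6}, so the common attributes are not a superkey of either fragment. The join is lossy.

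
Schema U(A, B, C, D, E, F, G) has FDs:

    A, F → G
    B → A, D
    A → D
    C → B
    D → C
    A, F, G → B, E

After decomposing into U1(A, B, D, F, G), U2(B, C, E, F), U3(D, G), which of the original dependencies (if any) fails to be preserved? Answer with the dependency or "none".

none

A, F → G lies within U1.
B → A, D lies within U1.
A → D lies within U1.
C → B lies within U2.
D → C: restricted closure across fragments reaches C.
A, F, G → B, E: restricted closure across fragments reaches B, E.
Every dependency is enforceable on the fragments, so the decomposition is dependency-preserving.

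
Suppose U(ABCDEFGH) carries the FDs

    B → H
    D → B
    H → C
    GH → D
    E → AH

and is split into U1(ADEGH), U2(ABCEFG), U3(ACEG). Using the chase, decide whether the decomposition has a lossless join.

Yes

Chase test. Columns are ABCDEFGH; row i has aⱼ where attribute j ∈ Ui, else bᵢⱼ.
Initial tableau (one row per fragment):
  row 1: a1 b12 b13 a4 a5 b16 a7 a8
  row 2: a1 a2 a3 b24 a5 a6 a7 b28
  row 3: a1 b32 a3 b34 a5 b36 a7 b38
Rows 1 and 2 agree on E; apply E→AH and equate their AH entries.
Rows 1 and 3 agree on E; apply E→AH and equate their AH entries.
Rows 1 and 2 agree on H; apply H→C and equate their C entries.
Rows 1 and 2 agree on GH; apply GH→D and equate their D entries.
Rows 1 and 3 agree on GH; apply GH→D and equate their D entries.
Rows 1 and 2 agree on D; apply D→B and equate their B entries.
Rows 1 and 3 agree on D; apply D→B and equate their B entries.
Row 2 is now all distinguished symbols — the join is lossless.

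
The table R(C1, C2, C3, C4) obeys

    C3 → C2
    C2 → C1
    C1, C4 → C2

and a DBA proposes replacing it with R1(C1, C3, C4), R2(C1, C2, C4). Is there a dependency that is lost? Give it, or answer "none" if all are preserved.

C3 → C2

Check C3 → C2: no single fragment contains all of {C2, C3}, and the restricted closure of {C3} across the fragments never reaches {C2}.
C2 → C1 is preserved.
C1, C4 → C2 is preserved.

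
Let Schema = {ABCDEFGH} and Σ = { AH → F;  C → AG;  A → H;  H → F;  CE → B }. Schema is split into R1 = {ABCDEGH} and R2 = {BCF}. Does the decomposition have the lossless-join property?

Yes

Common attributes: R1 ∩ R2 = {BC}.
Closure of {BC}: C → AG applies, adding AG; A → H applies, adding H; H → F applies, adding F. So (BC)⁺ = {ABCFGH}.
This closure contains every attribute of R2, so R1 ∩ R2 → R2. The join is lossless.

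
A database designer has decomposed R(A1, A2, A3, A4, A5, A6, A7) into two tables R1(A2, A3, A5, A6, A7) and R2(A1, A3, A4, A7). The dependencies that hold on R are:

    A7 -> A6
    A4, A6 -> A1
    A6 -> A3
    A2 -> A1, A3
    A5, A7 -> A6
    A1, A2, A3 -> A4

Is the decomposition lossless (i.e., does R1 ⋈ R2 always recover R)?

Common attributes: R1 ∩ R2 = {A3, A7}.
Closure of {A3, A7}: A7 → A6 applies, adding A6. So (A3, A7)⁺ = {A3, A6, A7}.
The closure contains neither all of R1 = {A2, A3, A5, A6, A7} nor all of R2 = {A1, A3, A4, A7}, so the common attributes are not a superkey of either fragment. The join is lossy.

No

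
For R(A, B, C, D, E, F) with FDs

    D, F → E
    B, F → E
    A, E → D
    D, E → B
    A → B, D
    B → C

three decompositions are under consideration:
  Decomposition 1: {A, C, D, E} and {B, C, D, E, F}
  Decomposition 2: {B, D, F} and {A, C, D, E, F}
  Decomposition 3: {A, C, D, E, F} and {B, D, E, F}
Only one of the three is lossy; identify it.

Decomposition 1: common = {C, D, E}, closure = {B, C, D, E} → lossy.
Decomposition 2: common = {D, F}, closure = {B, C, D, E, F} → lossless.
Decomposition 3: common = {D, E, F}, closure = {B, C, D, E, F} → lossless.

Decomposition 1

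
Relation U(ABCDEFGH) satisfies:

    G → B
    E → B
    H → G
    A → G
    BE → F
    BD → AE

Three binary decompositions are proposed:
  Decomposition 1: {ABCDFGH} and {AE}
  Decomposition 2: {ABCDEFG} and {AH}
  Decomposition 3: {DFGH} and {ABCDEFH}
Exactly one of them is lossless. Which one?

Decomposition 3

Decomposition 1: common = {A}, closure = {ABG} → lossy.
Decomposition 2: common = {A}, closure = {ABG} → lossy.
Decomposition 3: common = {DFH}, closure = {ABDEFGH} → lossless.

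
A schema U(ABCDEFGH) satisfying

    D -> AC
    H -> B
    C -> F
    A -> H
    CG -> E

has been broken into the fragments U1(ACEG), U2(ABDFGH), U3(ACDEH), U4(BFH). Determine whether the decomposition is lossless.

Yes

Chase test. Columns are ABCDEFGH; row i has aⱼ where attribute j ∈ Ui, else bᵢⱼ.
Initial tableau (one row per fragment):
  row 1: a1 b12 a3 b14 a5 b16 a7 b18
  row 2: a1 a2 b23 a4 b25 a6 a7 a8
  row 3: a1 b32 a3 a4 a5 b36 b37 a8
  row 4: b41 a2 b43 b44 b45 a6 b47 a8
Rows 2 and 3 agree on D; apply D→AC and equate their AC entries.
Rows 2 and 3 agree on H; apply H→B and equate their B entries.
Rows 1 and 2 agree on C; apply C→F and equate their F entries.
Rows 1 and 3 agree on C; apply C→F and equate their F entries.
Rows 1 and 2 agree on A; apply A→H and equate their H entries.
Rows 1 and 2 agree on CG; apply CG→E and equate their E entries.
Rows 1 and 2 agree on H; apply H→B and equate their B entries.
Row 2 is now all distinguished symbols — the join is lossless.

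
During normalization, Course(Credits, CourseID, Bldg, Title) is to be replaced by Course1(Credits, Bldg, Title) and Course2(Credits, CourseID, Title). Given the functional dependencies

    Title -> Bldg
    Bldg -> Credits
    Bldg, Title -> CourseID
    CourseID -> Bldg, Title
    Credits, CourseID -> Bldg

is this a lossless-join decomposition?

Yes

Common attributes: Course1 ∩ Course2 = {Credits, Title}.
Closure of {Credits, Title}: Title → Bldg applies, adding Bldg; Bldg, Title → CourseID applies, adding CourseID. So (Credits, Title)⁺ = {Credits, CourseID, Bldg, Title}.
This closure contains every attribute of Course1, so Course1 ∩ Course2 → Course1. The join is lossless.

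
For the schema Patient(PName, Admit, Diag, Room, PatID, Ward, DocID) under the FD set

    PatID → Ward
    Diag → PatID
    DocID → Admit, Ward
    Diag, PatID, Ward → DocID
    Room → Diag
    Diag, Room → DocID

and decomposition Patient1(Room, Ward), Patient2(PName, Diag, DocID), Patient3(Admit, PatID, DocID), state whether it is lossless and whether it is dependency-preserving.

Lossless test (chase): Rows 2 and 3 agree on DocID; apply DocID→Admit, Ward and equate their Admit, Ward entries. No row becomes fully distinguished — the join is lossy.
Dependency preservation: the restricted closure of {PatID} across the fragments never reaches {Ward}, so PatID → Ward cannot be enforced without a join — not preserved.

lossy and not dependency-preserving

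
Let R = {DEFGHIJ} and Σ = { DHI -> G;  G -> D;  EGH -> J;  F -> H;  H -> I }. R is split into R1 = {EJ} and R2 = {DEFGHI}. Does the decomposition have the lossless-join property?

Common attributes: R1 ∩ R2 = {E}.
No dependency enlarges {E}, so (E)⁺ = {E}.
The closure contains neither all of R1 = {EJ} nor all of R2 = {DEFGHI}, so the common attributes are not a superkey of either fragment. The join is lossy.

No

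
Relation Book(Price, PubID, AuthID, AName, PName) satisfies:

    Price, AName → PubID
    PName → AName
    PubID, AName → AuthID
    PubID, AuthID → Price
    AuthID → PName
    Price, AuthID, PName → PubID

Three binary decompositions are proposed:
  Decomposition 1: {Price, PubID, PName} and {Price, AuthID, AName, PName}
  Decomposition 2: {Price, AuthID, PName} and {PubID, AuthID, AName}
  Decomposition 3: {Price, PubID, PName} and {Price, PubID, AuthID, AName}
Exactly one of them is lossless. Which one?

Decomposition 1: common = {Price, PName}, closure = {Price, PubID, AuthID, AName, PName} → lossless.
Decomposition 2: common = {AuthID}, closure = {AuthID, AName, PName} → lossy.
Decomposition 3: common = {Price, PubID}, closure = {Price, PubID} → lossy.

Decomposition 1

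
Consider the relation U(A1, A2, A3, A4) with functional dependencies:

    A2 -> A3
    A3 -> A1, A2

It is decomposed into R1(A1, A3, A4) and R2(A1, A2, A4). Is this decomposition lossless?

No

Common attributes: R1 ∩ R2 = {A1, A4}.
No dependency enlarges {A1, A4}, so (A1, A4)⁺ = {A1, A4}.
The closure contains neither all of R1 = {A1, A3, A4} nor all of R2 = {A1, A2, A4}, so the common attributes are not a superkey of either fragment. The join is lossy.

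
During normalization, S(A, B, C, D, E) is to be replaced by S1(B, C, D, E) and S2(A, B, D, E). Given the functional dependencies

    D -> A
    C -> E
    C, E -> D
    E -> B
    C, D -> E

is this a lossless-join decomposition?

Common attributes: S1 ∩ S2 = {B, D, E}.
Closure of {B, D, E}: D → A applies, adding A. So (B, D, E)⁺ = {A, B, D, E}.
This closure contains every attribute of S2, so S1 ∩ S2 → S2. The join is lossless.

Yes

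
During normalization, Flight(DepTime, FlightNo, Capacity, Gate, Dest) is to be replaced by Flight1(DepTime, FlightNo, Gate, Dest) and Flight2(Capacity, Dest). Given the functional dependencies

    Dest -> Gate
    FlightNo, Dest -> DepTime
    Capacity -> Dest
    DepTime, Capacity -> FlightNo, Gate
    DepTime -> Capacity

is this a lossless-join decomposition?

Common attributes: Flight1 ∩ Flight2 = {Dest}.
Closure of {Dest}: Dest → Gate applies, adding Gate. So (Dest)⁺ = {Gate, Dest}.
The closure contains neither all of Flight1 = {DepTime, FlightNo, Gate, Dest} nor all of Flight2 = {Capacity, Dest}, so the common attributes are not a superkey of either fragment. The join is lossy.

No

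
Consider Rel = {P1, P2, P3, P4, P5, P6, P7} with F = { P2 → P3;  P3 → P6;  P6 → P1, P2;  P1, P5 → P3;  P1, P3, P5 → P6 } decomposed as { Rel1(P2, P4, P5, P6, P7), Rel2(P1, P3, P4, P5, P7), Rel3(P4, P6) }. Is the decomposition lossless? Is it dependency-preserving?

lossy and not dependency-preserving

Lossless test (chase): Rows 1 and 3 agree on P6; apply P6→P1, P2 and equate their P1, P2 entries. Rows 1 and 3 agree on P2; apply P2→P3 and equate their P3 entries. No row becomes fully distinguished — the join is lossy.
Dependency preservation: the restricted closure of {P2} across the fragments never reaches {P3}, so P2 → P3 cannot be enforced without a join — not preserved.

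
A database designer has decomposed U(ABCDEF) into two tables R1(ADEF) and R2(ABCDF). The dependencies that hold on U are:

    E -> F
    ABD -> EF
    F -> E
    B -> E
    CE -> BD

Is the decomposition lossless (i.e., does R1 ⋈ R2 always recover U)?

Common attributes: R1 ∩ R2 = {ADF}.
Closure of {ADF}: F → E applies, adding E. So (ADF)⁺ = {ADEF}.
This closure contains every attribute of R1, so R1 ∩ R2 → R1. The join is lossless.

Yes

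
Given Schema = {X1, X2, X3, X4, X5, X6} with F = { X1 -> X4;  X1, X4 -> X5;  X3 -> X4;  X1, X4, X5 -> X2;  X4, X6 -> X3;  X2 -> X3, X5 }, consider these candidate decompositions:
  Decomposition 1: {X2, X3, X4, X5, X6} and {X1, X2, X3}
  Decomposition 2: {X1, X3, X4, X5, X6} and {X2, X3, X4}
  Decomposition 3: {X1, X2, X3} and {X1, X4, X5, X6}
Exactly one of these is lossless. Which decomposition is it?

Decomposition 3

Decomposition 1: common = {X2, X3}, closure = {X2, X3, X4, X5} → lossy.
Decomposition 2: common = {X3, X4}, closure = {X3, X4} → lossy.
Decomposition 3: common = {X1}, closure = {X1, X2, X3, X4, X5} → lossless.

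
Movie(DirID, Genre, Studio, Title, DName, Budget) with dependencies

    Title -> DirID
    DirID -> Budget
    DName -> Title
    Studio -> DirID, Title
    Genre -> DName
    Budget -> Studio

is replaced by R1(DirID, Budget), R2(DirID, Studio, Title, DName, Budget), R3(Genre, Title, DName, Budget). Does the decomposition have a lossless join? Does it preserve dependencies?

lossless and dependency-preserving

Lossless test (chase): Rows 2 and 3 agree on Title; apply Title→DirID and equate their DirID entries. Rows 1 and 2 agree on Budget; apply Budget→Studio and equate their Studio entries. Rows 1 and 3 agree on Budget; apply Budget→Studio and equate their Studio entries. Rows 1 and 2 agree on Studio; apply Studio→DirID, Title and equate their DirID, Title entries. Row 3 is now all distinguished symbols — the join is lossless.
Dependency preservation: every FD's attributes lie within a single fragment, so each can be enforced locally — preserved.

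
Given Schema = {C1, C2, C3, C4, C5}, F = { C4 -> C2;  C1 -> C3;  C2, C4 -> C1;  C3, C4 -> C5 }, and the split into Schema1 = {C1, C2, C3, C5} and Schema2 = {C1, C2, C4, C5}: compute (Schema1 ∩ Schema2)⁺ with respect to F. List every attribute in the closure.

Schema1 ∩ Schema2 = {C1, C2, C5}.
C1 → C3 applies, adding C3
Closure: {C1, C2, C3, C5}.

C1, C2, C3, C5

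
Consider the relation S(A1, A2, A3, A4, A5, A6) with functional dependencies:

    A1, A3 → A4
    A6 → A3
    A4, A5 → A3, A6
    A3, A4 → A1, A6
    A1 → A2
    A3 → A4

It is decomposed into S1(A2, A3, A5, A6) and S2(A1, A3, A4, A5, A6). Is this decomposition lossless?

Common attributes: S1 ∩ S2 = {A3, A5, A6}.
Closure of {A3, A5, A6}: A3 → A4 applies, adding A4; A3, A4 → A1, A6 applies, adding A1; A1 → A2 applies, adding A2. So (A3, A5, A6)⁺ = {A1, A2, A3, A4, A5, A6}.
This closure contains every attribute of S1, so S1 ∩ S2 → S1. The join is lossless.

Yes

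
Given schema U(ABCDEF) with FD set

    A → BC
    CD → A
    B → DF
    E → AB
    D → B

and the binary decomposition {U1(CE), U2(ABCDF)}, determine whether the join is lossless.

Common attributes: U1 ∩ U2 = {C}.
No dependency enlarges {C}, so (C)⁺ = {C}.
The closure contains neither all of U1 = {CE} nor all of U2 = {ABCDF}, so the common attributes are not a superkey of either fragment. The join is lossy.

No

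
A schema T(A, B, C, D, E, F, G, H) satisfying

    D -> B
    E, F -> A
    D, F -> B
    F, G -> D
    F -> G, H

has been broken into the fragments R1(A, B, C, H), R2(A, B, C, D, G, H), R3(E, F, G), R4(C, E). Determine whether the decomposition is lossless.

No

Chase test. Columns are A, B, C, D, E, F, G, H; row i has aⱼ where attribute j ∈ Ri, else bᵢⱼ.
Initial tableau (one row per fragment):
  row 1: a1 a2 a3 b14 b15 b16 b17 a8
  row 2: a1 a2 a3 a4 b25 b26 a7 a8
  row 3: b31 b32 b33 b34 a5 a6 a7 b38
  row 4: b41 b42 a3 b44 a5 b46 b47 b48
No row becomes fully distinguished — the join is lossy.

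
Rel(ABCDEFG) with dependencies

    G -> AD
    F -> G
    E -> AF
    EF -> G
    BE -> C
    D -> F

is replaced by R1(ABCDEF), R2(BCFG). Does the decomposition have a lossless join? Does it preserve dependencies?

Lossless test: (BCF)⁺ = {ABCDFG}, which contains all of one fragment — lossless.
Dependency preservation: G → AD; EF → G are not contained in any single fragment, but the restricted closure of each left-hand side across the fragments still reaches the right-hand side; the remaining FDs each lie inside some fragment. All dependencies are preserved.

lossless and dependency-preserving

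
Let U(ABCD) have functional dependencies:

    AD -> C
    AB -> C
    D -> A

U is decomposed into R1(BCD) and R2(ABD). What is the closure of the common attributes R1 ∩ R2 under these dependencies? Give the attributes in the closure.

R1 ∩ R2 = {BD}.
D → A applies, adding A
AD → C applies, adding C
Closure: {ABCD}.

ABCD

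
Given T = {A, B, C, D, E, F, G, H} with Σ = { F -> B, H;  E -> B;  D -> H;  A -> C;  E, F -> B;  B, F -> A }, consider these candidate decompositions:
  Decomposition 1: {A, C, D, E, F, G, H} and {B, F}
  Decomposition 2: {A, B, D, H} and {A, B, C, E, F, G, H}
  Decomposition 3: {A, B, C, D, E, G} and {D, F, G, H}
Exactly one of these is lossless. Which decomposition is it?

Decomposition 1

Decomposition 1: common = {F}, closure = {A, B, C, F, H} → lossless.
Decomposition 2: common = {A, B, H}, closure = {A, B, C, H} → lossy.
Decomposition 3: common = {D, G}, closure = {D, G, H} → lossy.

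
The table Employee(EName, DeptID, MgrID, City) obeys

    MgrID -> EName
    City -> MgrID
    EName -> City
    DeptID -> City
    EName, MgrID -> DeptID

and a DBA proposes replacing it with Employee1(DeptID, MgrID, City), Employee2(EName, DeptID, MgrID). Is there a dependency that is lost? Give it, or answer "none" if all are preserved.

none

MgrID → EName lies within Employee2.
City → MgrID lies within Employee1.
EName → City: restricted closure across fragments reaches City.
DeptID → City lies within Employee1.
EName, MgrID → DeptID lies within Employee2.
Every dependency is enforceable on the fragments, so the decomposition is dependency-preserving.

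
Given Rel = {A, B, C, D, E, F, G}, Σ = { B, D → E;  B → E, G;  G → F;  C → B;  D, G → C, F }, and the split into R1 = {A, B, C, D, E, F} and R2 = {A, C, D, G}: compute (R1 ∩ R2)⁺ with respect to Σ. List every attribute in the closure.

R1 ∩ R2 = {A, C, D}.
C → B applies, adding B
B, D → E applies, adding E
B → E, G applies, adding G
G → F applies, adding F
Closure: {A, B, C, D, E, F, G}.

A, B, C, D, E, F, G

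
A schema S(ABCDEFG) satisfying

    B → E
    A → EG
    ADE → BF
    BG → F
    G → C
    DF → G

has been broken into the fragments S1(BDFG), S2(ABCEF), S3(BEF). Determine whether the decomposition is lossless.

Chase test. Columns are ABCDEFG; row i has aⱼ where attribute j ∈ Si, else bᵢⱼ.
Initial tableau (one row per fragment):
  row 1: b11 a2 b13 a4 b15 a6 a7
  row 2: a1 a2 a3 b24 a5 a6 b27
  row 3: b31 a2 b33 b34 a5 a6 b37
Rows 1 and 2 agree on B; apply B→E and equate their E entries.
No row becomes fully distinguished — the join is lossy.

No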